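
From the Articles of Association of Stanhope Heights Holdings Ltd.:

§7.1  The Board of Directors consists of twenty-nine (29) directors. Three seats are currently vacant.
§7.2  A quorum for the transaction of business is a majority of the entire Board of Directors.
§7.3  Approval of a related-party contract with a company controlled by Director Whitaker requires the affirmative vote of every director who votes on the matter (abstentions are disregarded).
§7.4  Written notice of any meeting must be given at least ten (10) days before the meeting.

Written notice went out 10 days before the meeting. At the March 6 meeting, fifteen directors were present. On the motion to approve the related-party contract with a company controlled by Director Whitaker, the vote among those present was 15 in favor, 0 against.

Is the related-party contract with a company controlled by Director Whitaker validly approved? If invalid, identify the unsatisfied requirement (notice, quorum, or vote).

Valid — all requirements satisfied.

Notice: 10 days given; 10 required (10 ≥ 10). Satisfied.
Quorum: 15 present; quorum is 15. Satisfied.
Vote: the related-party contract with a company controlled by Director Whitaker requires the unanimous vote of the votes cast (15). Unanimous means all 15, so 15 affirmative votes are needed; 15 voted in favor. Satisfied.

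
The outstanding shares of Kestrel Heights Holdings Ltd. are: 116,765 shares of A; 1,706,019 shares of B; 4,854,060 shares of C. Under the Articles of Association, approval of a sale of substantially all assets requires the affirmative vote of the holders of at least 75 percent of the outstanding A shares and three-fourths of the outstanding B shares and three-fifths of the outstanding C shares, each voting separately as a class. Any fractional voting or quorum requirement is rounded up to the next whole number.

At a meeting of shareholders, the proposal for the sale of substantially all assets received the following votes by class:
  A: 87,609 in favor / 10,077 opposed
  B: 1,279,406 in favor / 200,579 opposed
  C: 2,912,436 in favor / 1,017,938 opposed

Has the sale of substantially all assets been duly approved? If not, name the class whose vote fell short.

Not approved — the B shares did not give the required vote.

A: 3/4 of 116765 = 87573.75, rounded up to 87574; 87,574 required, 87,609 in favor — approved.
B: 3/4 of 1706019 = 1279514.25, rounded up to 1279515; 1,279,515 required, 1,279,406 in favor — not approved.
C: 3/5 of 4854060 = 2912436; 2,912,436 required, 2,912,436 in favor — approved.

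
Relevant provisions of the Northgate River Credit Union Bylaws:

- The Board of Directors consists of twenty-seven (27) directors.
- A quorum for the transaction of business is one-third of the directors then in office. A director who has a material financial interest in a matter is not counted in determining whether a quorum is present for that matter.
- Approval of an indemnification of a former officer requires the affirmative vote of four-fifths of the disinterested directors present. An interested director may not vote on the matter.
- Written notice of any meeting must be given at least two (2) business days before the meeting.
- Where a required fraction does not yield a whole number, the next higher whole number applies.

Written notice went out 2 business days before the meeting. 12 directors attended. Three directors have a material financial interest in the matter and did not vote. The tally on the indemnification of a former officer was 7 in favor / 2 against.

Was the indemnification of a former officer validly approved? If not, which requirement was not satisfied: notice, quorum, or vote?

Invalid — vote requirement not satisfied.

Notice: 2 business days given; 2 required (2 ≥ 2). Satisfied.
Quorum: 12 present, but the 3 interested directors do not count, leaving 9. Quorum is 9. Satisfied.
Vote: the indemnification of a former officer requires four-fifths of the disinterested directors present (12 − 3 = 9). 4/5 of 9 = 7.20, rounded up to 8, so 8 affirmative votes are needed; 7 voted in favor. Not satisfied.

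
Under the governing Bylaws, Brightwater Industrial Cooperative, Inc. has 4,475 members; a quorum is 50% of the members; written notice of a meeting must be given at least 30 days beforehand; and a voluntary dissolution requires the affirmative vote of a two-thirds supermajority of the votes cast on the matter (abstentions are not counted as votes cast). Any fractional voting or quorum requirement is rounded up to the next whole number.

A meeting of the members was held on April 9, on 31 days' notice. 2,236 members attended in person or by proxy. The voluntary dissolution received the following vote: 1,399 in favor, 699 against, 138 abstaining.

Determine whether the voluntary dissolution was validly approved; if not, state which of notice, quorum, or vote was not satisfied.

Notice: 31 days given; 30 required. Satisfied.
Quorum: 50% of 4,475 = 2,237.50, rounded up to 2,238; 2,236 present. Not satisfied.
Vote: requires two-thirds of the votes cast (2,236 − 138 abstaining = 2,098); 2/3 of 2098 = 1398.67, rounded up to 1399, so 1,399 needed; 1,399 in favor. Satisfied.

Invalid — quorum requirement not satisfied.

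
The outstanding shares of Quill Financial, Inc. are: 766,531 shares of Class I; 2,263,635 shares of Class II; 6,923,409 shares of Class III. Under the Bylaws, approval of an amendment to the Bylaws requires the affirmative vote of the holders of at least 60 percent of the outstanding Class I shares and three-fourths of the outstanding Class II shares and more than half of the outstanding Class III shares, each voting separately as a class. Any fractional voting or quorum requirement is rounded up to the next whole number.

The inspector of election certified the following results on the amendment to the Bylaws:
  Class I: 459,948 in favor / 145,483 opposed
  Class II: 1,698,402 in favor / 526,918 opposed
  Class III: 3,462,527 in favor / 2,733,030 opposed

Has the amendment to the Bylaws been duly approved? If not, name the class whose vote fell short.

Approved — every class gave the required vote.

Class I: 3/5 of 766531 = 459918.60, rounded up to 459919; 459,919 required, 459,948 in favor — approved.
Class II: 3/4 of 2263635 = 1697726.25, rounded up to 1697727; 1,697,727 required, 1,698,402 in favor — approved.
Class III: a majority of 6923409 is 3461705; 3,461,705 required, 3,462,527 in favor — approved.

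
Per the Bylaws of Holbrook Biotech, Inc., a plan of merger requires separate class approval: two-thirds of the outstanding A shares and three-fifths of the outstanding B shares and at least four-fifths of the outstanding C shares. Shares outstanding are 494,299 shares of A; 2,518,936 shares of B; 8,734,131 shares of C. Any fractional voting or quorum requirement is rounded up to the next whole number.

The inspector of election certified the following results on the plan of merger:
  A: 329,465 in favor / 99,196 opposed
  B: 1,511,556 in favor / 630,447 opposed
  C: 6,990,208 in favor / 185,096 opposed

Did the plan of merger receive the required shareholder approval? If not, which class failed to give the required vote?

A: 2/3 of 494299 = 329532.67, rounded up to 329533; 329,533 required, 329,465 in favor — not approved.
B: 3/5 of 2518936 = 1511361.60, rounded up to 1511362; 1,511,362 required, 1,511,556 in favor — approved.
C: 4/5 of 8734131 = 6987304.80, rounded up to 6987305; 6,987,305 required, 6,990,208 in favor — approved.

Not approved — the A shares did not give the required vote.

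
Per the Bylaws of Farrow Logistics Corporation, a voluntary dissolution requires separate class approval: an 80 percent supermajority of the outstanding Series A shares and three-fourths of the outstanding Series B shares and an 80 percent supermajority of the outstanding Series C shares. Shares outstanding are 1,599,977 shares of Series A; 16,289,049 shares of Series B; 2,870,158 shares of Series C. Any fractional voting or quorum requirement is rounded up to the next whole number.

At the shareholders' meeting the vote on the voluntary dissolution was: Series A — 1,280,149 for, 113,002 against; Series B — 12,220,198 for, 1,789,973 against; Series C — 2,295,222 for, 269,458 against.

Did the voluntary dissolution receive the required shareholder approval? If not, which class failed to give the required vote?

Series A: 4/5 of 1599977 = 1279981.60, rounded up to 1279982; 1,279,982 required, 1,280,149 in favor — approved.
Series B: 3/4 of 16289049 = 12216786.75, rounded up to 12216787; 12,216,787 required, 12,220,198 in favor — approved.
Series C: 4/5 of 2870158 = 2296126.40, rounded up to 2296127; 2,296,127 required, 2,295,222 in favor — not approved.

Not approved — the Series C shares did not give the required vote.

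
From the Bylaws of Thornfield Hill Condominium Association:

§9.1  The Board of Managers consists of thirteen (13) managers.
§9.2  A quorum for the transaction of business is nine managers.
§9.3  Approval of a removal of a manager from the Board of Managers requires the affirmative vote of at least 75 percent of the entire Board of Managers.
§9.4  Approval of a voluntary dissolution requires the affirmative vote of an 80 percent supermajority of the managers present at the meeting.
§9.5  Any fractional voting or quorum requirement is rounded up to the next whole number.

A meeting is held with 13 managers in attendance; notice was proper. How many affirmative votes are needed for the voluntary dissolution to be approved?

The voluntary dissolution requires four-fifths of the managers present (13).
4/5 of 13 = 10.40, rounded up to 11.

11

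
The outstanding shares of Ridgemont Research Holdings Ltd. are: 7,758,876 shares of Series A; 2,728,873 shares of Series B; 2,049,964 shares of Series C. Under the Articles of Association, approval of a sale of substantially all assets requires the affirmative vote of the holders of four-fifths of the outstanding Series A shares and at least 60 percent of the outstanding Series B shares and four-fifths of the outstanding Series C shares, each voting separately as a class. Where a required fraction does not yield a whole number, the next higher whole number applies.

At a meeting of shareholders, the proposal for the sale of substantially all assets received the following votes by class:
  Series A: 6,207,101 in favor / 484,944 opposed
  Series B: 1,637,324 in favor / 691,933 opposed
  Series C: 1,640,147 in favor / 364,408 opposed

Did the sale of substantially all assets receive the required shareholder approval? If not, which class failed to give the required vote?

Series A: 4/5 of 7758876 = 6207100.80, rounded up to 6207101; 6,207,101 required, 6,207,101 in favor — approved.
Series B: 3/5 of 2728873 = 1637323.80, rounded up to 1637324; 1,637,324 required, 1,637,324 in favor — approved.
Series C: 4/5 of 2049964 = 1639971.20, rounded up to 1639972; 1,639,972 required, 1,640,147 in favor — approved.

Approved — every class gave the required vote.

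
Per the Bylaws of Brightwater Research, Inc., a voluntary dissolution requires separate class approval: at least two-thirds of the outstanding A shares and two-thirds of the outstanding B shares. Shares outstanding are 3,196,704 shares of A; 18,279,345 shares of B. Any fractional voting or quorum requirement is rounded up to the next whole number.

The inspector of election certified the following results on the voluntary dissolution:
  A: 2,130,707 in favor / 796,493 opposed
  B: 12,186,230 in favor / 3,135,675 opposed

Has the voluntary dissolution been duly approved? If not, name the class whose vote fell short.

A: 2/3 of 3196704 = 2131136; 2,131,136 required, 2,130,707 in favor — not approved.
B: 2/3 of 18279345 = 12186230; 12,186,230 required, 12,186,230 in favor — approved.

Not approved — the A shares did not give the required vote.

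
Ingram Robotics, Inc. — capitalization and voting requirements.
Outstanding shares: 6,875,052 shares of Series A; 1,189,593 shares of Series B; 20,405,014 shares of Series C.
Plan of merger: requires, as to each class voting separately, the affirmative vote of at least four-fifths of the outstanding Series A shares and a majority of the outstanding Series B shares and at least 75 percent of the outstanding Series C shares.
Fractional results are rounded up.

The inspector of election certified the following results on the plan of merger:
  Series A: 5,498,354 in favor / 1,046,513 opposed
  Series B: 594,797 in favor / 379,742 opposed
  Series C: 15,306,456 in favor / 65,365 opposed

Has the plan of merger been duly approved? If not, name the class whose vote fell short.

Not approved — the Series A shares did not give the required vote.

Series A: 4/5 of 6875052 = 5500041.60, rounded up to 5500042; 5,500,042 required, 5,498,354 in favor — not approved.
Series B: a majority of 1189593 is 594797; 594,797 required, 594,797 in favor — approved.
Series C: 3/4 of 20405014 = 15303760.50, rounded up to 15303761; 15,303,761 required, 15,306,456 in favor — approved.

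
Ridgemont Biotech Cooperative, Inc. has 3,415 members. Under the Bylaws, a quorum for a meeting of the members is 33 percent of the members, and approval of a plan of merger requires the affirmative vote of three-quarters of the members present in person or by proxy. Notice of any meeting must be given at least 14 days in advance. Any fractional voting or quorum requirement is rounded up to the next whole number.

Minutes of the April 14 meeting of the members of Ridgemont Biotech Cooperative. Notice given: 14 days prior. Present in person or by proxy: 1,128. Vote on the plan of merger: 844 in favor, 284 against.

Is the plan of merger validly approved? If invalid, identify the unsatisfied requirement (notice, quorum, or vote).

Invalid — vote requirement not satisfied.

Notice: 14 days given; 14 required. Satisfied.
Quorum: 33% of 3,415 = 1,126.95, rounded up to 1,127; 1,128 present. Satisfied.
Vote: requires three-fourths of those present (1,128); 3/4 of 1128 = 846, so 846 needed; 844 in favor. Not satisfied.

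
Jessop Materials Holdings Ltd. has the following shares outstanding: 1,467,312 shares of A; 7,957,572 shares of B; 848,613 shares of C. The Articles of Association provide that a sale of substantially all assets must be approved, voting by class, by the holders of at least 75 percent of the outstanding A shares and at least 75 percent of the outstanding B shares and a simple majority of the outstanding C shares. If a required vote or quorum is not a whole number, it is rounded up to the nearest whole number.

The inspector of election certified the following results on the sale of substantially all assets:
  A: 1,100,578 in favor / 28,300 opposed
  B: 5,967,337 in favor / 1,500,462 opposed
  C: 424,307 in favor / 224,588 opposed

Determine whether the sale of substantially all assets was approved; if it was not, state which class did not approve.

Not approved — the B shares did not give the required vote.

A: 3/4 of 1467312 = 1100484; 1,100,484 required, 1,100,578 in favor — approved.
B: 3/4 of 7957572 = 5968179; 5,968,179 required, 5,967,337 in favor — not approved.
C: a majority of 848613 is 424307; 424,307 required, 424,307 in favor — approved.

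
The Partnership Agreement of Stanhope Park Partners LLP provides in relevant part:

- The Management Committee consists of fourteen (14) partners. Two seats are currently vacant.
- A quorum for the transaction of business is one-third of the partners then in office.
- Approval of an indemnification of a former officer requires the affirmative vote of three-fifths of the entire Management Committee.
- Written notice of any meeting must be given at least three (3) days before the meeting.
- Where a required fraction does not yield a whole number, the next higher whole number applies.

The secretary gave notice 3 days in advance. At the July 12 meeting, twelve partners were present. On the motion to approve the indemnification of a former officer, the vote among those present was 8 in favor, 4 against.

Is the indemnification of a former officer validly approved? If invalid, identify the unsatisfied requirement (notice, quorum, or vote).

Invalid — vote requirement not satisfied.

Notice: 3 days given; 3 required (3 ≥ 3). Satisfied.
Quorum: 12 present; quorum is 4. Satisfied.
Vote: the indemnification of a former officer requires three-fifths of the entire Management Committee (14). 3/5 of 14 = 8.40, rounded up to 9, so 9 affirmative votes are needed; 8 voted in favor. Not satisfied.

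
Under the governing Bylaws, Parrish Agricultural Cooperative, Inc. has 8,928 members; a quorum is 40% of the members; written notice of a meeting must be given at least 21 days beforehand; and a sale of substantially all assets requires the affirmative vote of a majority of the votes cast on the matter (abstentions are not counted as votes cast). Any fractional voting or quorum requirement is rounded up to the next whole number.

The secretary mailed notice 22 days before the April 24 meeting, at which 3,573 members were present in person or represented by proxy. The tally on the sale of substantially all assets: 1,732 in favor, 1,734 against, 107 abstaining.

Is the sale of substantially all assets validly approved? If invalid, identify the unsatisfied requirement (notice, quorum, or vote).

Invalid — vote requirement not satisfied.

Notice: 22 days given; 21 required. Satisfied.
Quorum: 40% of 8,928 = 3,571.20, rounded up to 3,572; 3,573 present. Satisfied.
Vote: requires a majority of the votes cast (3,573 − 107 abstaining = 3,466); a majority of 3466 is 1734, so 1,734 needed; 1,732 in favor. Not satisfied.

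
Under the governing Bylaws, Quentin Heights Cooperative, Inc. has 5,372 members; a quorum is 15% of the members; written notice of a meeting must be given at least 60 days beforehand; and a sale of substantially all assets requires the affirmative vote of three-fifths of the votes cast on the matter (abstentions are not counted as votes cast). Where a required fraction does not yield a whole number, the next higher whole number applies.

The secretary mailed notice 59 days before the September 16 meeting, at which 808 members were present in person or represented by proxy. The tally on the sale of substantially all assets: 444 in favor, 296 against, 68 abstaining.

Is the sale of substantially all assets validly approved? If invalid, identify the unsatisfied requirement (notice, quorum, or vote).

Invalid — notice requirement not satisfied.

Notice: 59 days given; 60 required. Not satisfied.
Quorum: 15% of 5,372 = 805.80, rounded up to 806; 808 present. Satisfied.
Vote: requires three-fifths of the votes cast (808 − 68 abstaining = 740); 3/5 of 740 = 444, so 444 needed; 444 in favor. Satisfied.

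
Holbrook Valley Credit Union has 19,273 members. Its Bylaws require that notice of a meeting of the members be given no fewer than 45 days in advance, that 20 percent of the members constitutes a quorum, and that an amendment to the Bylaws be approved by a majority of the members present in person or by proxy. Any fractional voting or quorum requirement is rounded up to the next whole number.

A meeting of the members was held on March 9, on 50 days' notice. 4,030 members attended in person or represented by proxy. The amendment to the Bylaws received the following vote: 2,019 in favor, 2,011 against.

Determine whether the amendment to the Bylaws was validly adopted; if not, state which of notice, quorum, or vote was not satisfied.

Notice: 50 days given; 45 required. Satisfied.
Quorum: 20% of 19,273 = 3,854.60, rounded up to 3,855; 4,030 present. Satisfied.
Vote: requires a majority of those present (4,030); a majority of 4030 is 2016, so 2,016 needed; 2,019 in favor. Satisfied.

Valid — all requirements satisfied.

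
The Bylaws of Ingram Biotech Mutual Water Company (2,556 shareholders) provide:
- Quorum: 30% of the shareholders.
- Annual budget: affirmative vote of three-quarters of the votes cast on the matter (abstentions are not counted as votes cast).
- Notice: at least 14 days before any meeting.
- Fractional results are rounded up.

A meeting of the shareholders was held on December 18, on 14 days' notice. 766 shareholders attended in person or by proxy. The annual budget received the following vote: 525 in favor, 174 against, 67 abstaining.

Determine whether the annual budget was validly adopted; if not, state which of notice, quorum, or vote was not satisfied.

Notice: 14 days given; 14 required. Satisfied.
Quorum: 30% of 2,556 = 766.80, rounded up to 767; 766 present. Not satisfied.
Vote: requires three-fourths of the votes cast (766 − 67 abstaining = 699); 3/4 of 699 = 524.25, rounded up to 525, so 525 needed; 525 in favor. Satisfied.

Invalid — quorum requirement not satisfied.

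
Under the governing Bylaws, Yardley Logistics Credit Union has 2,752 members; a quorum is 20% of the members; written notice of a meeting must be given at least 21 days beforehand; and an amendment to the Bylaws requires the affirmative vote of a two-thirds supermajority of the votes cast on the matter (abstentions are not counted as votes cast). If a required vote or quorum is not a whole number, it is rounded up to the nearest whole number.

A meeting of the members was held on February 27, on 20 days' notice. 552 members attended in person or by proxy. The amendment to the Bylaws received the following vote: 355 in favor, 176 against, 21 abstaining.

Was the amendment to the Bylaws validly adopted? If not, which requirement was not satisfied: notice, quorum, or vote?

Notice: 20 days given; 21 required. Not satisfied.
Quorum: 20% of 2,752 = 550.40, rounded up to 551; 552 present. Satisfied.
Vote: requires two-thirds of the votes cast (552 − 21 abstaining = 531); 2/3 of 531 = 354, so 354 needed; 355 in favor. Satisfied.

Invalid — notice requirement not satisfied.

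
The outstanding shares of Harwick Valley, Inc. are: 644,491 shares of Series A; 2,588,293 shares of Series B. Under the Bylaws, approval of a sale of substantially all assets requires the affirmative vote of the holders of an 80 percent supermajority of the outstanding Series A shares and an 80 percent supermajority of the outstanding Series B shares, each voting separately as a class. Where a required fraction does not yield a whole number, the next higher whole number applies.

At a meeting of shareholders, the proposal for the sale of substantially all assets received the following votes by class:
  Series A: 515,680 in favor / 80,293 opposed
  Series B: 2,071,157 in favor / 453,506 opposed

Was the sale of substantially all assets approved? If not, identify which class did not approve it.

Series A: 4/5 of 644491 = 515592.80, rounded up to 515593; 515,593 required, 515,680 in favor — approved.
Series B: 4/5 of 2588293 = 2070634.40, rounded up to 2070635; 2,070,635 required, 2,071,157 in favor — approved.

Approved — every class gave the required vote.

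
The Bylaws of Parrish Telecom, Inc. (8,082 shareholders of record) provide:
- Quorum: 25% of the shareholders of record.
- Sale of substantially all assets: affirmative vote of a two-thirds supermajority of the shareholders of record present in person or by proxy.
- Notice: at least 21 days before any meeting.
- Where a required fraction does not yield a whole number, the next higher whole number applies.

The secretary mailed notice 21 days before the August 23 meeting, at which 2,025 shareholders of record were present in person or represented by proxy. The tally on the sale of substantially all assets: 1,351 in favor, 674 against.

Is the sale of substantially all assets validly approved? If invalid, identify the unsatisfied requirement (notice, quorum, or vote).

Notice: 21 days given; 21 required. Satisfied.
Quorum: 25% of 8,082 = 2,020.50, rounded up to 2,021; 2,025 present. Satisfied.
Vote: requires two-thirds of those present (2,025); 2/3 of 2025 = 1350, so 1,350 needed; 1,351 in favor. Satisfied.

Valid — all requirements satisfied.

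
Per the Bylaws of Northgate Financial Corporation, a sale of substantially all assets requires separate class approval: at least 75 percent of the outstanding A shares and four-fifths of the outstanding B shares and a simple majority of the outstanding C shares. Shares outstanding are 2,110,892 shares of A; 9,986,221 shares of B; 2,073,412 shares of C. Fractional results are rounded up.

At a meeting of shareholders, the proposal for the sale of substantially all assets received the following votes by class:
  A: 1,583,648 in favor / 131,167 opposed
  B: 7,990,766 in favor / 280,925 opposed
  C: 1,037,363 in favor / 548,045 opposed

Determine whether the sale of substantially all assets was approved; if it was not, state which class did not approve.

Approved — every class gave the required vote.

A: 3/4 of 2110892 = 1583169; 1,583,169 required, 1,583,648 in favor — approved.
B: 4/5 of 9986221 = 7988976.80, rounded up to 7988977; 7,988,977 required, 7,990,766 in favor — approved.
C: a majority of 2073412 is 1036707; 1,036,707 required, 1,037,363 in favor — approved.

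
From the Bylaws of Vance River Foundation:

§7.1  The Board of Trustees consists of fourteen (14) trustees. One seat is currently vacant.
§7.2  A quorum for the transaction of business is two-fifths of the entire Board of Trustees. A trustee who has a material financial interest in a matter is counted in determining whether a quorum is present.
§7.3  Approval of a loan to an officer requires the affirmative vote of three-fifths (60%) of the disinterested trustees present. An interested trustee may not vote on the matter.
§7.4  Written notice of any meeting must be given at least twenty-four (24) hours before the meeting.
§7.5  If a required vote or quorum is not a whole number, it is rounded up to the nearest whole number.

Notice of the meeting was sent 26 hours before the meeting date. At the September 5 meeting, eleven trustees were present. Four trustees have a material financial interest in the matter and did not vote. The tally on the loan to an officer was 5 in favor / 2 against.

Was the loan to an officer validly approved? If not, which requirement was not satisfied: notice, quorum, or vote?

Valid — all requirements satisfied.

Notice: 26 hours given; 24 required (26 ≥ 24). Satisfied.
Quorum: 11 present (interested trustees count toward quorum); quorum is 6. Satisfied.
Vote: the loan to an officer requires three-fifths of the disinterested trustees present (11 − 4 = 7). 3/5 of 7 = 4.20, rounded up to 5, so 5 affirmative votes are needed; 5 voted in favor. Satisfied.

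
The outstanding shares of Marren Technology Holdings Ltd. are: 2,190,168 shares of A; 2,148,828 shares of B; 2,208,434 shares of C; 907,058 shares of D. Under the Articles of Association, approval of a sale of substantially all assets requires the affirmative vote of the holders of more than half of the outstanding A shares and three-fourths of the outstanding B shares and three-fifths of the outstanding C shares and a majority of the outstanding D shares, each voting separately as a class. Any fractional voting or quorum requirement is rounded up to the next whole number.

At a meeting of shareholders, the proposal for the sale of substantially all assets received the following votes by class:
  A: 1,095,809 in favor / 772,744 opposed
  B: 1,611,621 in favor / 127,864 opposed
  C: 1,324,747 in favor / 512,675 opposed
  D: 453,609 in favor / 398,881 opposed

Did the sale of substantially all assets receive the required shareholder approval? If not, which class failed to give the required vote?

A: a majority of 2190168 is 1095085; 1,095,085 required, 1,095,809 in favor — approved.
B: 3/4 of 2148828 = 1611621; 1,611,621 required, 1,611,621 in favor — approved.
C: 3/5 of 2208434 = 1325060.40, rounded up to 1325061; 1,325,061 required, 1,324,747 in favor — not approved.
D: a majority of 907058 is 453530; 453,530 required, 453,609 in favor — approved.

Not approved — the C shares did not give the required vote.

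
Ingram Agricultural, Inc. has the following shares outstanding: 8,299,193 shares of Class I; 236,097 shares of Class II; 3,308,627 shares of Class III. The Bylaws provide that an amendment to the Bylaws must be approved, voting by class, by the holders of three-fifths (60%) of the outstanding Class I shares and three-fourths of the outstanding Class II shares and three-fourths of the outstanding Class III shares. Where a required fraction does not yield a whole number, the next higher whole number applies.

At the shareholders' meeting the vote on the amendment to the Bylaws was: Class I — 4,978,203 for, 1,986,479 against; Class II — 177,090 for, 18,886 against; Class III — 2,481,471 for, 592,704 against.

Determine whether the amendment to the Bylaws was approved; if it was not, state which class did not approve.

Class I: 3/5 of 8299193 = 4979515.80, rounded up to 4979516; 4,979,516 required, 4,978,203 in favor — not approved.
Class II: 3/4 of 236097 = 177072.75, rounded up to 177073; 177,073 required, 177,090 in favor — approved.
Class III: 3/4 of 3308627 = 2481470.25, rounded up to 2481471; 2,481,471 required, 2,481,471 in favor — approved.

Not approved — the Class I shares did not give the required vote.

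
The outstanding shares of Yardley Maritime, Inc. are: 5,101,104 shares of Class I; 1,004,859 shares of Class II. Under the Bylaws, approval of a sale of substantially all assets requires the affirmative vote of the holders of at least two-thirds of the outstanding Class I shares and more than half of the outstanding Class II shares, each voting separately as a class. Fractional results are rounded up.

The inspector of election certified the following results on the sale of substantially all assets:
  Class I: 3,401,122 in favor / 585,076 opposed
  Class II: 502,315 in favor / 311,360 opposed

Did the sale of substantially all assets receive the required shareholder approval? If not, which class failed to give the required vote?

Not approved — the Class II shares did not give the required vote.

Class I: 2/3 of 5101104 = 3400736; 3,400,736 required, 3,401,122 in favor — approved.
Class II: a majority of 1004859 is 502430; 502,430 required, 502,315 in favor — not approved.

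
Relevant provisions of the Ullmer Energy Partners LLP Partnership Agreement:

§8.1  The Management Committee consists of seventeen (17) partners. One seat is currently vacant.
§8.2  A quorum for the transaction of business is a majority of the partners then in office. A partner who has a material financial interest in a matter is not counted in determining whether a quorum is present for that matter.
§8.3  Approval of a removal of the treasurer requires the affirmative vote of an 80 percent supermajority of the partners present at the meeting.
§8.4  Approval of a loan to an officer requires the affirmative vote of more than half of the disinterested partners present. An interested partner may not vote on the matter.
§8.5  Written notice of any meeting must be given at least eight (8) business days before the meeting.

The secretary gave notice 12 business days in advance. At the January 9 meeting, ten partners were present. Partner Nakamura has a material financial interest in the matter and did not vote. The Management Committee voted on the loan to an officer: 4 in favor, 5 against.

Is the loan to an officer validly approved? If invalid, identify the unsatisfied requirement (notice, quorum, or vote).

Notice: 12 business days given; 8 required (12 ≥ 8). Satisfied.
Quorum: 10 present, but the 1 interested partner does not count, leaving 9. Quorum is 9. Satisfied.
Vote: the loan to an officer requires a majority of the disinterested partners present (10 − 1 = 9). A majority of 9 is 5, so 5 affirmative votes are needed; 4 voted in favor. Not satisfied.

Invalid — vote requirement not satisfied.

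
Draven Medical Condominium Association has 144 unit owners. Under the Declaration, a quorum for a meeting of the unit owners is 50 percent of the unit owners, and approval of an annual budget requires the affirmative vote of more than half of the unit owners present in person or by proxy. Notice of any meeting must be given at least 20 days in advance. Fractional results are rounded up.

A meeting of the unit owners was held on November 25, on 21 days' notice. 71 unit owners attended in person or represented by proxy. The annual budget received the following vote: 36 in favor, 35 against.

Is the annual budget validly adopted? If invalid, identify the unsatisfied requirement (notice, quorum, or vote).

Invalid — quorum requirement not satisfied.

Notice: 21 days given; 20 required. Satisfied.
Quorum: 50% of 144 = 72; 71 present. Not satisfied.
Vote: requires a majority of those present (71); a majority of 71 is 36, so 36 needed; 36 in favor. Satisfied.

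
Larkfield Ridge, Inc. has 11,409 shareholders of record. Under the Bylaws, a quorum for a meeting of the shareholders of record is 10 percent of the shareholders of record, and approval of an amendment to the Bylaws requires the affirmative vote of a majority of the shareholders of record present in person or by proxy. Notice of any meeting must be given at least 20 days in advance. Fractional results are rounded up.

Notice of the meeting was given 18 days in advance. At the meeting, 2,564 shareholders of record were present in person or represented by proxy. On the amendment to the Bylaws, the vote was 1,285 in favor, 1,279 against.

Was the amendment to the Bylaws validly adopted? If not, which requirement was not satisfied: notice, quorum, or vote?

Notice: 18 days given; 20 required. Not satisfied.
Quorum: 10% of 11,409 = 1,140.90, rounded up to 1,141; 2,564 present. Satisfied.
Vote: requires a majority of those present (2,564); a majority of 2564 is 1283, so 1,283 needed; 1,285 in favor. Satisfied.

Invalid — notice requirement not satisfied.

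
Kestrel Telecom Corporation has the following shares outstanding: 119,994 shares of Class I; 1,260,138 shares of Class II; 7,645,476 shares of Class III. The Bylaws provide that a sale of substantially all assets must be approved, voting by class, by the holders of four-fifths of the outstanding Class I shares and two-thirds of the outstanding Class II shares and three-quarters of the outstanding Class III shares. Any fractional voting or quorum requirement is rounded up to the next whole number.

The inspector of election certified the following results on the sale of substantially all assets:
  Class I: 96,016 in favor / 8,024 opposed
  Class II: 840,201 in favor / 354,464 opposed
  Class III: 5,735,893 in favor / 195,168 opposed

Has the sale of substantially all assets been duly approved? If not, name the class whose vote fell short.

Class I: 4/5 of 119994 = 95995.20, rounded up to 95996; 95,996 required, 96,016 in favor — approved.
Class II: 2/3 of 1260138 = 840092; 840,092 required, 840,201 in favor — approved.
Class III: 3/4 of 7645476 = 5734107; 5,734,107 required, 5,735,893 in favor — approved.

Approved — every class gave the required vote.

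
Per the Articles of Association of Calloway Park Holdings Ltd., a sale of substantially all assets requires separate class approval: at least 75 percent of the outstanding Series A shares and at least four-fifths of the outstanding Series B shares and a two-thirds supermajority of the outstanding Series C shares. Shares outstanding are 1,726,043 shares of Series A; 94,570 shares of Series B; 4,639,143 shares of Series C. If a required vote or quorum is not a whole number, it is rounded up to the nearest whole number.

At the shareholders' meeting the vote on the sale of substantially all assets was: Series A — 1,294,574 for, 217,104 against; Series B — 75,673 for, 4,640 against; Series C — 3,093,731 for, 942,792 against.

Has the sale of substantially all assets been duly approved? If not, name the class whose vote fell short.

Approved — every class gave the required vote.

Series A: 3/4 of 1726043 = 1294532.25, rounded up to 1294533; 1,294,533 required, 1,294,574 in favor — approved.
Series B: 4/5 of 94570 = 75656; 75,656 required, 75,673 in favor — approved.
Series C: 2/3 of 4639143 = 3092762; 3,092,762 required, 3,093,731 in favor — approved.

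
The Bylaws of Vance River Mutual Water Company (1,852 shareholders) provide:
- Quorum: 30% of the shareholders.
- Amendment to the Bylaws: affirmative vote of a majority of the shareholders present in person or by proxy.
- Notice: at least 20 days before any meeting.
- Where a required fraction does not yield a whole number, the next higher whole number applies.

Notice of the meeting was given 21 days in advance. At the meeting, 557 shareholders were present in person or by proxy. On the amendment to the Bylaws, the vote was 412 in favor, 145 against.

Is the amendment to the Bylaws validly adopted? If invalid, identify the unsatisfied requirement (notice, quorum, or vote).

Notice: 21 days given; 20 required. Satisfied.
Quorum: 30% of 1,852 = 555.60, rounded up to 556; 557 present. Satisfied.
Vote: requires a majority of those present (557); a majority of 557 is 279, so 279 needed; 412 in favor. Satisfied.

Valid — all requirements satisfied.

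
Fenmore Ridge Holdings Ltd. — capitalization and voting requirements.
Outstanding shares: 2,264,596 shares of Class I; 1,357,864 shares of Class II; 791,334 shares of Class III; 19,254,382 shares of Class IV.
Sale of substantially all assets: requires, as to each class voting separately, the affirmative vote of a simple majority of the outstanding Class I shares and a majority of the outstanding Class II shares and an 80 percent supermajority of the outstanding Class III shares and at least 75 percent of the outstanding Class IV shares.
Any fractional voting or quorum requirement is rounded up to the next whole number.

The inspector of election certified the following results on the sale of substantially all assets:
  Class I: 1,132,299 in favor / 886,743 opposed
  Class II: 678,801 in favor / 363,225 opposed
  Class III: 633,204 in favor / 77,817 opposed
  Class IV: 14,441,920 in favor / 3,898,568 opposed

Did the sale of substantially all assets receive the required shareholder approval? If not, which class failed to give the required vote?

Not approved — the Class II shares did not give the required vote.

Class I: a majority of 2264596 is 1132299; 1,132,299 required, 1,132,299 in favor — approved.
Class II: a majority of 1357864 is 678933; 678,933 required, 678,801 in favor — not approved.
Class III: 4/5 of 791334 = 633067.20, rounded up to 633068; 633,068 required, 633,204 in favor — approved.
Class IV: 3/4 of 19254382 = 14440786.50, rounded up to 14440787; 14,440,787 required, 14,441,920 in favor — approved.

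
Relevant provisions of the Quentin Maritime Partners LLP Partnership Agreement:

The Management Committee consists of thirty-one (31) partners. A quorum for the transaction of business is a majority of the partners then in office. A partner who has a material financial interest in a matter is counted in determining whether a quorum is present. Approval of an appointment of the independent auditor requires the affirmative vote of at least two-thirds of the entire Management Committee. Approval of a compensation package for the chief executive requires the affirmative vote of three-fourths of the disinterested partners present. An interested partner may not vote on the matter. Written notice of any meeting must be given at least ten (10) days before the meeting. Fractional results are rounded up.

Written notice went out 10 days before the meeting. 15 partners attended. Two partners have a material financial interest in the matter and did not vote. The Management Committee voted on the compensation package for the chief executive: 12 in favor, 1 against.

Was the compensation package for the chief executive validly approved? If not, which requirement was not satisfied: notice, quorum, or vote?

Invalid — quorum requirement not satisfied.

Notice: 10 days given; 10 required (10 ≥ 10). Satisfied.
Quorum: 15 present (interested partners count toward quorum); quorum is 16. Not satisfied.
Vote: the compensation package for the chief executive requires three-fourths of the disinterested partners present (15 − 2 = 13). 3/4 of 13 = 9.75, rounded up to 10, so 10 affirmative votes are needed; 12 voted in favor. Satisfied. (Moot — without a quorum no business can be validly transacted.)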